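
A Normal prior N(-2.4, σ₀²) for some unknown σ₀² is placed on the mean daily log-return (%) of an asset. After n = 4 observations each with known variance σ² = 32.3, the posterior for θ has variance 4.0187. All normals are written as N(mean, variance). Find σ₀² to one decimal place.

σ₀² = 8.0

For the Normal–Normal model with known σ², precisions add: τ_n = τ₀ + n/σ².
So 1/σ₀² = 1/4.0187 − 4/32.3 = 0.248837 − 0.123839 = 0.124998.
Hence σ₀² = 1/0.124998 ≈ 8.0.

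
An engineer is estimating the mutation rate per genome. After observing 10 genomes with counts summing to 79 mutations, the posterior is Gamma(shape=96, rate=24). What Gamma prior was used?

A Gamma(α, β) prior (rate parametrization) on a Poisson rate with n observations summing to S gives posterior Gamma(α+S, β+n).
So α = 96 − 79 = 17 and β = 24 − 10 = 14.

Gamma(shape=17, rate=14)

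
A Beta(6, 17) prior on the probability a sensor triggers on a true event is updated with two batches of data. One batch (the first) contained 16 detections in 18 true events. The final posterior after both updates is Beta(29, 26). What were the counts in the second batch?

7 detections and 7 misses

Because Beta–binomial updating is additive in the counts, the combined data contributed (α_post−α_prior, β_post−β_prior) successes and failures.
Total across both batches: 29−6=23 detections, 26−17=9 misses.
Subtract the first batch: 23−16=7 detections and 9−2=7 misses.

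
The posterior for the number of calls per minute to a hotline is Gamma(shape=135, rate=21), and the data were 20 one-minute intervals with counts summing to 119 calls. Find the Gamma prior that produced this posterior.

Gamma(shape=16, rate=1)

A Gamma(α, β) prior (rate parametrization) on a Poisson rate with n observations summing to S gives posterior Gamma(α+S, β+n).
So α = 135 − 119 = 16 and β = 21 − 20 = 1.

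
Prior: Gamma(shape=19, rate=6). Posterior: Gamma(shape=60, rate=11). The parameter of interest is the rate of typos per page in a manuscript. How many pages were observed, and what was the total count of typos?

Gamma–Poisson conjugacy: posterior shape = α + Σxᵢ, posterior rate = β + n.
Matching: Σxᵢ = 60 − 19 = 41 and n = 11 − 6 = 5.

n = 5 pages with total 41 typos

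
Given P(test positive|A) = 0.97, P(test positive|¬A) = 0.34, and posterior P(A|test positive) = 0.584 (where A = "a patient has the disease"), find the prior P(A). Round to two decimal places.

Bayes' rule in odds form gives O(A|E) = O(A)·[P(E|A)/P(E|¬A)], hence O(A) = O(A|E)/LR.
Posterior odds = 0.584/(1−0.584) = 1.4038. LR = 0.97/0.34 = 2.8529.
Prior odds = 1.4038/2.8529 = 0.4921, so P(A) = 0.4921/(1+0.4921) ≈ 0.33.

P(A) = 0.33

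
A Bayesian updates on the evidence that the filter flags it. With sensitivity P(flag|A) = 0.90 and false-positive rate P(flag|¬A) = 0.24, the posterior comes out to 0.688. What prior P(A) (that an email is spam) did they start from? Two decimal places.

In odds form, posterior odds = prior odds × likelihood ratio, so prior odds = posterior odds ÷ LR.
Posterior odds = 0.688/(1−0.688) = 2.2051. LR = 0.90/0.24 = 3.7500.
Prior odds = 2.2051/3.7500 = 0.5880, so P(A) = 0.5880/(1+0.5880) ≈ 0.37.

P(A) = 0.37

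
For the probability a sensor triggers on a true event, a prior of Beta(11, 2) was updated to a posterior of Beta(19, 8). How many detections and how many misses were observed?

Under Beta–binomial conjugacy the posterior parameters are (α+s, β+f).
So s = 19 − 11 = 8 and f = 8 − 2 = 6.

8 detections and 6 misses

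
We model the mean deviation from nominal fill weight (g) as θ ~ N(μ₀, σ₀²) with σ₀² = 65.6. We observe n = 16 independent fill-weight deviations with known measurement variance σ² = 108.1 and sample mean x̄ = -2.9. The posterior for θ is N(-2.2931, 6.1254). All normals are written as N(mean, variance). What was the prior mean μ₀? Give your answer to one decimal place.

μ₀ = 3.6

The posterior mean is a precision-weighted average: μ_n = (τ₀μ₀ + τ_data·x̄)/(τ₀+τ_data), with τ₀=1/σ₀² and τ_data=n/σ².
Here τ₀ = 1/65.6 = 0.015244 and τ_data = 16/108.1 = 0.148011, so τ_n = 0.163255.
Rearranging for μ₀: μ₀ = (μ_n·τ_n − τ_data·x̄)/τ₀ = (-2.2931·0.163255 − 0.148011·-2.9) / 0.015244 = 0.054872/0.015244 ≈ 3.6.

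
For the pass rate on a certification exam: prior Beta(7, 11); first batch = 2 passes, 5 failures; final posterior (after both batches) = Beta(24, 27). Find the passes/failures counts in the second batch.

Because Beta–binomial updating is additive in the counts, the combined data contributed (α_post−α_prior, β_post−β_prior) successes and failures.
Total across both batches: 24−7=17 passes, 27−11=16 failures.
Subtract the first batch: 17−2=15 passes and 16−5=11 failures.

15 passes and 11 failures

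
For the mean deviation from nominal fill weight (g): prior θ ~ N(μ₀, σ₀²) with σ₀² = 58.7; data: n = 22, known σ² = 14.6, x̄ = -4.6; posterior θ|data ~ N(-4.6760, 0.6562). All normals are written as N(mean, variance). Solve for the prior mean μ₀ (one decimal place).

μ₀ = -11.4

With known observation variance, the Normal–Normal posterior has precision τ_n = τ₀ + n/σ² and mean μ_n = (τ₀μ₀ + (n/σ²)x̄)/τ_n.
Here τ₀ = 1/58.7 = 0.017036 and τ_data = 22/14.6 = 1.506849, so τ_n = 1.523885.
Rearranging for μ₀: μ₀ = (μ_n·τ_n − τ_data·x̄)/τ₀ = (-4.6760·1.523885 − 1.506849·-4.6) / 0.017036 = -0.194181/0.017036 ≈ -11.4.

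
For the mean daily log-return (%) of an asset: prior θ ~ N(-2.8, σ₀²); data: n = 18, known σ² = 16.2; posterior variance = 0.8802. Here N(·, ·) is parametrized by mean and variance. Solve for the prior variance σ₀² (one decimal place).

For the Normal–Normal model with known σ², precisions add: τ_n = τ₀ + n/σ².
So 1/σ₀² = 1/0.8802 − 18/16.2 = 1.136105 − 1.111111 = 0.024994.
Hence σ₀² = 1/0.024994 ≈ 40.0.

σ₀² = 40.0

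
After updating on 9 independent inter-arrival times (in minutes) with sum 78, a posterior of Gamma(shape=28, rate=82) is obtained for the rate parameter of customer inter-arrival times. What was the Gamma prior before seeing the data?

For an exponential likelihood with a Gamma(α, β) prior on the rate, n observations with total T give posterior Gamma(α+n, β+T).
So α = 28 − 9 = 19 and β = 82 − 78 = 4.

Gamma(shape=19, rate=4)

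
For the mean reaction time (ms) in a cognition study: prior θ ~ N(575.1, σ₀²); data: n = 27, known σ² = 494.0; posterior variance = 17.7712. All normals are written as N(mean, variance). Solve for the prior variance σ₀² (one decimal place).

σ₀² = 619.2

For the Normal–Normal model with known σ², precisions add: τ_n = τ₀ + n/σ².
So 1/σ₀² = 1/17.7712 − 27/494.0 = 0.056271 − 0.054656 = 0.001615.
Hence σ₀² = 1/0.001615 ≈ 619.2.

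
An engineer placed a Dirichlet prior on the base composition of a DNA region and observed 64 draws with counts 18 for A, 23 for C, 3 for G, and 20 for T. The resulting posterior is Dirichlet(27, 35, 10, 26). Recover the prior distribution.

Dirichlet(9, 12, 7, 6)

For a Dirichlet(α) prior with multinomial counts c, the posterior is Dirichlet(α + c) componentwise.
Subtract each count from the matching posterior parameter: 27−18=9, 35−23=12, 10−3=7, 26−20=6.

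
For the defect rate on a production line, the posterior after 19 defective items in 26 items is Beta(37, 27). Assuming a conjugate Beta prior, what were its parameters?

Beta(18, 20)

A Beta(α, β) prior with s successes and f failures in binomial data gives a Beta(α+s, β+f) posterior.
Subtract the data counts: 37−19=18, 27−7=20.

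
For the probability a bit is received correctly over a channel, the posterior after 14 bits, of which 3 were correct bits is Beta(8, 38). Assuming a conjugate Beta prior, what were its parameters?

Beta is conjugate to the binomial likelihood: posterior = Beta(a+s, b+f).
Subtract the data counts: 8−3=5, 38−11=27.

Beta(5, 27)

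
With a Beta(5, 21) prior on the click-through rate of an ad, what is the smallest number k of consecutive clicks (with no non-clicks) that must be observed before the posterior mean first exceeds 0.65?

k = 35

After k clicks and 0 non-clicks the posterior is Beta(5+k, 21), with mean (5+k)/(5+21+k).
Set (5+k)/(26+k) > 0.65 and solve: k > (0.65·26 − 5)/(1 − 0.65) = 34.000.
The smallest integer exceeding 34.000 is 35, and checking k=35: (40)/(61) = 0.6557 > 0.65.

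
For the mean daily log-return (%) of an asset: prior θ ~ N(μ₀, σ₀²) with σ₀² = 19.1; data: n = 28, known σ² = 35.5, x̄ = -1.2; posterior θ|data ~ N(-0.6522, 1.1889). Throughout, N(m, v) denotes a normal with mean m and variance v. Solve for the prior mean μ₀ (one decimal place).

The posterior mean is a precision-weighted average: μ_n = (τ₀μ₀ + τ_data·x̄)/(τ₀+τ_data), with τ₀=1/σ₀² and τ_data=n/σ².
Here τ₀ = 1/19.1 = 0.052356 and τ_data = 28/35.5 = 0.788732, so τ_n = 0.841088.
Rearranging for μ₀: μ₀ = (μ_n·τ_n − τ_data·x̄)/τ₀ = (-0.6522·0.841088 − 0.788732·-1.2) / 0.052356 = 0.397921/0.052356 ≈ 7.6.

μ₀ = 7.6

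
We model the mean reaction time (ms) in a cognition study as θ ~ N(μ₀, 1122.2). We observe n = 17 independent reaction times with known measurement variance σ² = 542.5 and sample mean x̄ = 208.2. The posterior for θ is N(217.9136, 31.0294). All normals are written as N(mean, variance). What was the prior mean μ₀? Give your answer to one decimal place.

The posterior mean is a precision-weighted average: μ_n = (τ₀μ₀ + τ_data·x̄)/(τ₀+τ_data), with τ₀=1/σ₀² and τ_data=n/σ².
Here τ₀ = 1/1122.2 = 0.000891 and τ_data = 17/542.5 = 0.031336, so τ_n = 0.032227.
Rearranging for μ₀: μ₀ = (μ_n·τ_n − τ_data·x̄)/τ₀ = (217.9136·0.032227 − 0.031336·208.2) / 0.000891 = 0.498546/0.000891 ≈ 559.5.

μ₀ = 559.5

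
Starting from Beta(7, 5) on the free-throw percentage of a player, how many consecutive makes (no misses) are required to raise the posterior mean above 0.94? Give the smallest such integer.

k = 72

After k makes and 0 misses the posterior is Beta(7+k, 5), with mean (7+k)/(7+5+k).
Set (7+k)/(12+k) > 0.94 and solve: k > (0.94·12 − 7)/(1 − 0.94) = 71.333.
The smallest integer exceeding 71.333 is 72.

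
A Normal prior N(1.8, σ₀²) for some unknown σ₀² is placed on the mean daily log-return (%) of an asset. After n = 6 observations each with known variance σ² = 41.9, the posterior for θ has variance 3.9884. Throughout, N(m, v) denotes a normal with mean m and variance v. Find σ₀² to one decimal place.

σ₀² = 9.3

For the Normal–Normal model with known σ², precisions add: τ_n = τ₀ + n/σ².
So 1/σ₀² = 1/3.9884 − 6/41.9 = 0.250727 − 0.143198 = 0.107529.
Hence σ₀² = 1/0.107529 ≈ 9.3.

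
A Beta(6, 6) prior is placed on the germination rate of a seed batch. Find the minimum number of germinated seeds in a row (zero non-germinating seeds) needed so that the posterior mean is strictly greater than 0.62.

After k germinated seeds and 0 non-germinating seeds the posterior is Beta(6+k, 6), with mean (6+k)/(6+6+k).
Set (6+k)/(12+k) > 0.62 and solve: k > (0.62·12 − 6)/(1 − 0.62) = 3.789.
The smallest integer exceeding 3.789 is 4.

k = 4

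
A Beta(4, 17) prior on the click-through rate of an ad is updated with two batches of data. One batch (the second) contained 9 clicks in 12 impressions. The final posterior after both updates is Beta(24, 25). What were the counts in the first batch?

Because Beta–binomial updating is additive in the counts, the combined data contributed (α_post−α_prior, β_post−β_prior) successes and failures.
Total across both batches: 24−4=20 clicks, 25−17=8 non-clicks.
Subtract the second batch: 20−9=11 clicks and 8−3=5 non-clicks.

11 clicks and 5 non-clicks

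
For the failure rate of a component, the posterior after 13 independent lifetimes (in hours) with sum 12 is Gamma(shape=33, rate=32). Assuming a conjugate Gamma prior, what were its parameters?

Gamma–exponential conjugacy: posterior shape = α + n, posterior rate = β + Σtᵢ.
So α = 33 − 13 = 20 and β = 32 − 12 = 20.

Gamma(shape=20, rate=20)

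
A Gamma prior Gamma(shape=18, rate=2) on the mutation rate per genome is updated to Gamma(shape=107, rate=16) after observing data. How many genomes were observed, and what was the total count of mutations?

n = 14 genomes with total 89 mutations

Gamma–Poisson conjugacy: posterior shape = α + Σxᵢ, posterior rate = β + n.
Matching: Σxᵢ = 107 − 18 = 89 and n = 16 − 2 = 14.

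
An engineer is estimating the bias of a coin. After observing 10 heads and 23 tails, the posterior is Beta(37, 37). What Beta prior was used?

Under Beta–binomial conjugacy the posterior parameters are (a+s, b+f).
Subtract the data counts: 37−10=27, 37−23=14.

Beta(27, 14)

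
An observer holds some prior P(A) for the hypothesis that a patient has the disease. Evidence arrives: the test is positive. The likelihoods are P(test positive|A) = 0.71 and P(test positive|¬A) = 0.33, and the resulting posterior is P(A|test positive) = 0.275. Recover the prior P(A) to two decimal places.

P(A) = 0.15

In odds form, posterior odds = prior odds × likelihood ratio, so prior odds = posterior odds ÷ LR.
Posterior odds = 0.275/(1−0.275) = 0.3793. LR = 0.71/0.33 = 2.1515.
Prior odds = 0.3793/2.1515 = 0.1763, so P(A) = 0.1763/(1+0.1763) ≈ 0.15.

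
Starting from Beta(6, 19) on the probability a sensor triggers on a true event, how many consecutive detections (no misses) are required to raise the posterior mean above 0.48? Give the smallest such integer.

After k detections and 0 misses the posterior is Beta(6+k, 19), with mean (6+k)/(6+19+k).
Set (6+k)/(25+k) > 0.48 and solve: k > (0.48·25 − 6)/(1 − 0.48) = 11.538.
The smallest integer exceeding 11.538 is 12.

k = 12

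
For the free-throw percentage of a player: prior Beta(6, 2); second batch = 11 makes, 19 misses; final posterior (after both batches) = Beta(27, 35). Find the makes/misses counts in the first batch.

10 makes and 14 misses

Because Beta–binomial updating is additive in the counts, the combined data contributed (α_post−α_prior, β_post−β_prior) successes and failures.
Total across both batches: 27−6=21 makes, 35−2=33 misses.
Subtract the second batch: 21−11=10 makes and 33−19=14 misses.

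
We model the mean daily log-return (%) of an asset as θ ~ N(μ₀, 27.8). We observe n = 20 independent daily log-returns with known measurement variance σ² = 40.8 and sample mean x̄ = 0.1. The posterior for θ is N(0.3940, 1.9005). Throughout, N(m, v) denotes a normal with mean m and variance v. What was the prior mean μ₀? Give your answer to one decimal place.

μ₀ = 4.4

The posterior mean is a precision-weighted average: μ_n = (τ₀μ₀ + τ_data·x̄)/(τ₀+τ_data), with τ₀=1/σ₀² and τ_data=n/σ².
Here τ₀ = 1/27.8 = 0.035971 and τ_data = 20/40.8 = 0.490196, so τ_n = 0.526167.
Rearranging for μ₀: μ₀ = (μ_n·τ_n − τ_data·x̄)/τ₀ = (0.3940·0.526167 − 0.490196·0.1) / 0.035971 = 0.158290/0.035971 ≈ 4.4.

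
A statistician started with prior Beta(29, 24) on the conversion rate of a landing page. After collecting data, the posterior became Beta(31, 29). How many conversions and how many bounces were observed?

2 conversions and 5 bounces

Beta is conjugate to the binomial likelihood: posterior = Beta(a+s, b+f).
So s = 31 − 29 = 2 and f = 29 − 24 = 5.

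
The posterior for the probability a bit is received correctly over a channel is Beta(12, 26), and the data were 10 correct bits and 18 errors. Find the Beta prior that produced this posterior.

Beta(2, 8)

Beta is conjugate to the binomial likelihood: posterior = Beta(a+s, b+f).
Subtract the data counts: 12−10=2, 26−18=8.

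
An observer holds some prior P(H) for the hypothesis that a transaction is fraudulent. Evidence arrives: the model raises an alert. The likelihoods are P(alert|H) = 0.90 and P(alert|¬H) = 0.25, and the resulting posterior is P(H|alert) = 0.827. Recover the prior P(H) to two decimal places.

P(H) = 0.57

In odds form, posterior odds = prior odds × likelihood ratio, so prior odds = posterior odds ÷ LR.
Posterior odds = 0.827/(1−0.827) = 4.7803. LR = 0.90/0.25 = 3.6000.
Prior odds = 4.7803/3.6000 = 1.3279, so P(H) = 1.3279/(1+1.3279) ≈ 0.57.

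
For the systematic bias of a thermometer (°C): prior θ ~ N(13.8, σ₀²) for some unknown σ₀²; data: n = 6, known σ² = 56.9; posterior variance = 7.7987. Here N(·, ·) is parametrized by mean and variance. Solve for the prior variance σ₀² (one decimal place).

For the Normal–Normal model with known σ², precisions add: τ_n = τ₀ + n/σ².
So 1/σ₀² = 1/7.7987 − 6/56.9 = 0.128226 − 0.105448 = 0.022778.
Hence σ₀² = 1/0.022778 ≈ 43.9.

σ₀² = 43.9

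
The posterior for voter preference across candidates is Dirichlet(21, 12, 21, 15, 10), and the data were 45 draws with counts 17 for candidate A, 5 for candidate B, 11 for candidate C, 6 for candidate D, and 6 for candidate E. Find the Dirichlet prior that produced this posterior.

For a Dirichlet(α) prior with multinomial counts c, the posterior is Dirichlet(α + c) componentwise.
Subtract each count from the matching posterior parameter: 21−17=4, 12−5=7, 21−11=10, 15−6=9, 10−6=4.

Dirichlet(4, 7, 10, 9, 4)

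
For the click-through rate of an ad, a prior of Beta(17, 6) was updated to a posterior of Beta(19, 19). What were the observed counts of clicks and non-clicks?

Beta is conjugate to the binomial likelihood: posterior = Beta(α+s, β+f).
Match parameters: s=19−17=2, f=19−6=13.

2 clicks and 13 non-clicks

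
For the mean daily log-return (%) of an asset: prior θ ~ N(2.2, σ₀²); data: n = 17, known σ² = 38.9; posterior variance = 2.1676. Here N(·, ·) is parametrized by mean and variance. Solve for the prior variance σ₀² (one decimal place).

σ₀² = 41.1

For the Normal–Normal model with known σ², precisions add: τ_n = τ₀ + n/σ².
So 1/σ₀² = 1/2.1676 − 17/38.9 = 0.461340 − 0.437018 = 0.024322.
Hence σ₀² = 1/0.024322 ≈ 41.1.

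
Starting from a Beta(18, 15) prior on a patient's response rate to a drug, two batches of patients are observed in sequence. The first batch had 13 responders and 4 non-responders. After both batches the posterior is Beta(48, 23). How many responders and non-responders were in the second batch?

17 responders and 4 non-responders

Sequential conjugate updates are equivalent to a single update on the pooled data, so total successes = posterior α − prior α and total failures = posterior β − prior β.
Total across both batches: 48−18=30 responders, 23−15=8 non-responders.
Subtract the first batch: 30−13=17 responders and 8−4=4 non-responders.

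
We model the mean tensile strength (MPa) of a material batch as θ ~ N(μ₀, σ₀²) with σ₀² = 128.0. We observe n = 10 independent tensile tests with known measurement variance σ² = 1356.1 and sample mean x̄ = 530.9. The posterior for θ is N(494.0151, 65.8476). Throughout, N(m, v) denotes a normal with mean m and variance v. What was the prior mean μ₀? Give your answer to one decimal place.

μ₀ = 459.2

The posterior mean is a precision-weighted average: μ_n = (τ₀μ₀ + τ_data·x̄)/(τ₀+τ_data), with τ₀=1/σ₀² and τ_data=n/σ².
Here τ₀ = 1/128.0 = 0.007812 and τ_data = 10/1356.1 = 0.007374, so τ_n = 0.015186.
Rearranging for μ₀: μ₀ = (μ_n·τ_n − τ_data·x̄)/τ₀ = (494.0151·0.015186 − 0.007374·530.9) / 0.007812 = 3.587257/0.007812 ≈ 459.2.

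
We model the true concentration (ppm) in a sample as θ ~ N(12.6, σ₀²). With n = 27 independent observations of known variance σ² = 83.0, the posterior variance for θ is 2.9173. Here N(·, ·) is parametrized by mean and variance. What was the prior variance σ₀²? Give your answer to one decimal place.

Posterior precision equals prior precision plus data precision: 1/σ_n² = 1/σ₀² + n/σ².
So 1/σ₀² = 1/2.9173 − 27/83.0 = 0.342783 − 0.325301 = 0.017482.
Hence σ₀² = 1/0.017482 ≈ 57.2.

σ₀² = 57.2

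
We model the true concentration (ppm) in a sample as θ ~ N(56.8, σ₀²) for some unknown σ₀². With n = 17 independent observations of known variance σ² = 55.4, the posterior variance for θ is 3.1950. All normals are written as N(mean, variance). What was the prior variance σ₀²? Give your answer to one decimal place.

Posterior precision equals prior precision plus data precision: 1/σ_n² = 1/σ₀² + n/σ².
So 1/σ₀² = 1/3.1950 − 17/55.4 = 0.312989 − 0.306859 = 0.006130.
Hence σ₀² = 1/0.006130 ≈ 163.1.

σ₀² = 163.1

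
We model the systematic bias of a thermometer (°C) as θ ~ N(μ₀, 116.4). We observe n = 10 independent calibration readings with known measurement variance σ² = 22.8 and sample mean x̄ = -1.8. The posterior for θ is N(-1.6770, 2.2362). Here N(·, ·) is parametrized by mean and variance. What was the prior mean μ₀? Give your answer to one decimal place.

μ₀ = 4.6

With known observation variance, the Normal–Normal posterior has precision τ_n = τ₀ + n/σ² and mean μ_n = (τ₀μ₀ + (n/σ²)x̄)/τ_n.
Here τ₀ = 1/116.4 = 0.008591 and τ_data = 10/22.8 = 0.438596, so τ_n = 0.447187.
Rearranging for μ₀: μ₀ = (μ_n·τ_n − τ_data·x̄)/τ₀ = (-1.6770·0.447187 − 0.438596·-1.8) / 0.008591 = 0.039540/0.008591 ≈ 4.6.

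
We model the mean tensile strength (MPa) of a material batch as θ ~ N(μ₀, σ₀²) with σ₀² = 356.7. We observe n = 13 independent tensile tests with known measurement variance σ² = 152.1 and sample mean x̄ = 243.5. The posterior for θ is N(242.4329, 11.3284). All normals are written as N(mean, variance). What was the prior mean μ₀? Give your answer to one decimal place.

With known observation variance, the Normal–Normal posterior has precision τ_n = τ₀ + n/σ² and mean μ_n = (τ₀μ₀ + (n/σ²)x̄)/τ_n.
Here τ₀ = 1/356.7 = 0.002803 and τ_data = 13/152.1 = 0.085470, so τ_n = 0.088273.
Rearranging for μ₀: μ₀ = (μ_n·τ_n − τ_data·x̄)/τ₀ = (242.4329·0.088273 − 0.085470·243.5) / 0.002803 = 0.588334/0.002803 ≈ 209.9.

μ₀ = 209.9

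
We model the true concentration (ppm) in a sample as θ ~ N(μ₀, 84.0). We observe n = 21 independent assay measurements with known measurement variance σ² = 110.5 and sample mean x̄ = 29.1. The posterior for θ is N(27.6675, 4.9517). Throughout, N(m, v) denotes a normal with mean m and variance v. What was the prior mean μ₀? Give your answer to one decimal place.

With known observation variance, the Normal–Normal posterior has precision τ_n = τ₀ + n/σ² and mean μ_n = (τ₀μ₀ + (n/σ²)x̄)/τ_n.
Here τ₀ = 1/84.0 = 0.011905 and τ_data = 21/110.5 = 0.190045, so τ_n = 0.201950.
Rearranging for μ₀: μ₀ = (μ_n·τ_n − τ_data·x̄)/τ₀ = (27.6675·0.201950 − 0.190045·29.1) / 0.011905 = 0.057142/0.011905 ≈ 4.8.

μ₀ = 4.8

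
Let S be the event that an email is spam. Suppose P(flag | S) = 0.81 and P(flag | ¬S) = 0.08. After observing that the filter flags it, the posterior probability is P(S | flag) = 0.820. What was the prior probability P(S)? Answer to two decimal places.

P(S) = 0.31

In odds form, posterior odds = prior odds × likelihood ratio, so prior odds = posterior odds ÷ LR.
Posterior odds = 0.820/(1−0.820) = 4.5556. LR = 0.81/0.08 = 10.1250.
Prior odds = 4.5556/10.1250 = 0.4499, so P(S) = 0.4499/(1+0.4499) ≈ 0.31.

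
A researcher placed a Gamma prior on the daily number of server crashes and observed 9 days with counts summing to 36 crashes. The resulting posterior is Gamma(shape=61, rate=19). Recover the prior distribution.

A Gamma(α, β) prior (rate parametrization) on a Poisson rate with n observations summing to S gives posterior Gamma(α+S, β+n).
So α = 61 − 36 = 25 and β = 19 − 9 = 10.

Gamma(shape=25, rate=10)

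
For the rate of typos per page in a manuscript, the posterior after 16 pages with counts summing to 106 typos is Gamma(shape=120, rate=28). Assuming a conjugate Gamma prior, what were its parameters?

A Gamma(α, β) prior (rate parametrization) on a Poisson rate with n observations summing to S gives posterior Gamma(α+S, β+n).
So α = 120 − 106 = 14 and β = 28 − 16 = 12.

Gamma(shape=14, rate=12)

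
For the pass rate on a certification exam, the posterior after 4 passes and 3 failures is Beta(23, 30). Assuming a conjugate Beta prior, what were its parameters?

Beta is conjugate to the binomial likelihood: posterior = Beta(a+s, b+f).
So a = 23 − 4 = 19 and b = 30 − 3 = 27.

Beta(19, 27)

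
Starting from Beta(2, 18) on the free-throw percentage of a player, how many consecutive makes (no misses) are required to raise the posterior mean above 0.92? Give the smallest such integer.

After k makes and 0 misses the posterior is Beta(2+k, 18), with mean (2+k)/(2+18+k).
Set (2+k)/(20+k) > 0.92 and solve: k > (0.92·20 − 2)/(1 − 0.92) = 205.000.
The smallest integer exceeding 205.000 is 206.

k = 206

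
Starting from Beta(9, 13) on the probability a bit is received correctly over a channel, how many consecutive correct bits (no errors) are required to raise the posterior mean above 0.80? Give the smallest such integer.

After k correct bits and 0 errors the posterior is Beta(9+k, 13), with mean (9+k)/(9+13+k).
Set (9+k)/(22+k) > 0.80 and solve: k > (0.80·22 − 9)/(1 − 0.80) = 43.000.
The smallest integer exceeding 43.000 is 44, and checking k=44: (53)/(66) = 0.8030 > 0.80.

k = 44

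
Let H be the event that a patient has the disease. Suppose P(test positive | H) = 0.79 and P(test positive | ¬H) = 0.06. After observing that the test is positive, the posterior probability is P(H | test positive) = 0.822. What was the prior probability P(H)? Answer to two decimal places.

Bayes' rule in odds form gives O(H|E) = O(H)·[P(E|H)/P(E|¬H)], hence O(H) = O(H|E)/LR.
Posterior odds = 0.822/(1−0.822) = 4.6180. LR = 0.79/0.06 = 13.1667.
Prior odds = 4.6180/13.1667 = 0.3507, so P(H) = 0.3507/(1+0.3507) ≈ 0.26.

P(H) = 0.26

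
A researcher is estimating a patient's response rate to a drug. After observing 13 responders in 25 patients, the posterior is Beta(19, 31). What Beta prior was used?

Beta(6, 19)

A Beta(a, b) prior with s successes and f failures in binomial data gives a Beta(a+s, b+f) posterior.
Subtract the data counts: 19−13=6, 31−12=19.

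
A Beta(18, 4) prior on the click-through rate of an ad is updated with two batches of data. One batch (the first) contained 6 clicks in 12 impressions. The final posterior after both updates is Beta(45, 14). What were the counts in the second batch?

21 clicks and 4 non-clicks

Because Beta–binomial updating is additive in the counts, the combined data contributed (α_post−α_prior, β_post−β_prior) successes and failures.
Total across both batches: 45−18=27 clicks, 14−4=10 non-clicks.
Subtract the first batch: 27−6=21 clicks and 10−6=4 non-clicks.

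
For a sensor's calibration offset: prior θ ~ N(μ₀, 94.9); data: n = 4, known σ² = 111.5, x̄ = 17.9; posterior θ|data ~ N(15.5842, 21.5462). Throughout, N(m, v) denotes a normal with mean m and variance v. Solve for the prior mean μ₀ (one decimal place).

The posterior mean is a precision-weighted average: μ_n = (τ₀μ₀ + τ_data·x̄)/(τ₀+τ_data), with τ₀=1/σ₀² and τ_data=n/σ².
Here τ₀ = 1/94.9 = 0.010537 and τ_data = 4/111.5 = 0.035874, so τ_n = 0.046411.
Rearranging for μ₀: μ₀ = (μ_n·τ_n − τ_data·x̄)/τ₀ = (15.5842·0.046411 − 0.035874·17.9) / 0.010537 = 0.081134/0.010537 ≈ 7.7.

μ₀ = 7.7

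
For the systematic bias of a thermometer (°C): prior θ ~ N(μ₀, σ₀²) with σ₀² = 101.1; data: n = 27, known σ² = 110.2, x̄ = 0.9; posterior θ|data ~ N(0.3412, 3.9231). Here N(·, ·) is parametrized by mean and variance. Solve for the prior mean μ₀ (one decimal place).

μ₀ = -13.5

With known observation variance, the Normal–Normal posterior has precision τ_n = τ₀ + n/σ² and mean μ_n = (τ₀μ₀ + (n/σ²)x̄)/τ_n.
Here τ₀ = 1/101.1 = 0.009891 and τ_data = 27/110.2 = 0.245009, so τ_n = 0.254900.
Rearranging for μ₀: μ₀ = (μ_n·τ_n − τ_data·x̄)/τ₀ = (0.3412·0.254900 − 0.245009·0.9) / 0.009891 = -0.133536/0.009891 ≈ -13.5.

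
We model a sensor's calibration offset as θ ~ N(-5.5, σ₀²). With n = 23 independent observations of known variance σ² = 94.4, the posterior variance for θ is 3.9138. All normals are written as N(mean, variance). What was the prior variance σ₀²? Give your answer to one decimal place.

For the Normal–Normal model with known σ², precisions add: τ_n = τ₀ + n/σ².
So 1/σ₀² = 1/3.9138 − 23/94.4 = 0.255506 − 0.243644 = 0.011862.
Hence σ₀² = 1/0.011862 ≈ 84.3.

σ₀² = 84.3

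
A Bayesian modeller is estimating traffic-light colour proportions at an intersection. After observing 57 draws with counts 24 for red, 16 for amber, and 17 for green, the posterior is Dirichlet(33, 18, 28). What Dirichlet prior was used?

For a Dirichlet(α) prior with multinomial counts c, the posterior is Dirichlet(α + c) componentwise.
Subtract each count from the matching posterior parameter: 33−24=9, 18−16=2, 28−17=11.

Dirichlet(9, 2, 11)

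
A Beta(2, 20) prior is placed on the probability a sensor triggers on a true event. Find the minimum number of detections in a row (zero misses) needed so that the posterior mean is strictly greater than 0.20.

k = 4

After k detections and 0 misses the posterior is Beta(2+k, 20), with mean (2+k)/(2+20+k).
Set (2+k)/(22+k) > 0.20 and solve: k > (0.20·22 − 2)/(1 − 0.20) = 3.000.
The smallest integer exceeding 3.000 is 4, and checking k=4: (6)/(26) = 0.2308 > 0.20.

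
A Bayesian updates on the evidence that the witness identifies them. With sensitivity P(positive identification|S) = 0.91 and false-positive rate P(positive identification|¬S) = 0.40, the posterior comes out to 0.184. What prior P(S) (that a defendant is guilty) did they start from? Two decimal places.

Bayes' rule in odds form gives O(S|E) = O(S)·[P(E|S)/P(E|¬S)], hence O(S) = O(S|E)/LR.
Posterior odds = 0.184/(1−0.184) = 0.2255. LR = 0.91/0.40 = 2.2750.
Prior odds = 0.2255/2.2750 = 0.0991, so P(S) = 0.0991/(1+0.0991) ≈ 0.09.

P(S) = 0.09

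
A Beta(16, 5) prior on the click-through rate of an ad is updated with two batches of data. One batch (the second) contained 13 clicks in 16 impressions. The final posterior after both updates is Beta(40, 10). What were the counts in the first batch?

11 clicks and 2 non-clicks

Because Beta–binomial updating is additive in the counts, the combined data contributed (α_post−α_prior, β_post−β_prior) successes and failures.
Total across both batches: 40−16=24 clicks, 10−5=5 non-clicks.
Subtract the second batch: 24−13=11 clicks and 5−3=2 non-clicks.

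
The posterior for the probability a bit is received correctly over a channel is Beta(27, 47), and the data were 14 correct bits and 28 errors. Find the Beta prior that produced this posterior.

Beta(13, 19)

A Beta(α, β) prior with s successes and f failures in binomial data gives a Beta(α+s, β+f) posterior.
So α = 27 − 14 = 13 and β = 47 − 28 = 19.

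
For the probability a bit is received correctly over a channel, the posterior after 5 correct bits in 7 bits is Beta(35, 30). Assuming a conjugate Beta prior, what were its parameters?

Under Beta–binomial conjugacy the posterior parameters are (a+s, b+f).
So a = 35 − 5 = 30 and b = 30 − 2 = 28.

Beta(30, 28)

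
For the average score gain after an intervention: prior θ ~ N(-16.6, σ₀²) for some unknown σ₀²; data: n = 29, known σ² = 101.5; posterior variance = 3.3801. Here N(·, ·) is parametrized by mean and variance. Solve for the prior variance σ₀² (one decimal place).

σ₀² = 98.7

For the Normal–Normal model with known σ², precisions add: τ_n = τ₀ + n/σ².
So 1/σ₀² = 1/3.3801 − 29/101.5 = 0.295849 − 0.285714 = 0.010135.
Hence σ₀² = 1/0.010135 ≈ 98.7.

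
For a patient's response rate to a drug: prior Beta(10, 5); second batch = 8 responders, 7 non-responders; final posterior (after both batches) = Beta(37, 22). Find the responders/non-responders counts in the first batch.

Because Beta–binomial updating is additive in the counts, the combined data contributed (α_post−α_prior, β_post−β_prior) successes and failures.
Total across both batches: 37−10=27 responders, 22−5=17 non-responders.
Subtract the second batch: 27−8=19 responders and 17−7=10 non-responders.

19 responders and 10 non-responders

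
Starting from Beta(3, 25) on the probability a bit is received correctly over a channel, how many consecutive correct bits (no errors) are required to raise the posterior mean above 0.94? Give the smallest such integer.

After k correct bits and 0 errors the posterior is Beta(3+k, 25), with mean (3+k)/(3+25+k).
Set (3+k)/(28+k) > 0.94 and solve: k > (0.94·28 − 3)/(1 − 0.94) = 388.667.
The smallest integer exceeding 388.667 is 389, and checking k=389: (392)/(417) = 0.9400 > 0.94.

k = 389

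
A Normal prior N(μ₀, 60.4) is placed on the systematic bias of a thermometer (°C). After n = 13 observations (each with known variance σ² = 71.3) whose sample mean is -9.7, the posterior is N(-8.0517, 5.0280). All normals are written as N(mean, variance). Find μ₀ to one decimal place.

The posterior mean is a precision-weighted average: μ_n = (τ₀μ₀ + τ_data·x̄)/(τ₀+τ_data), with τ₀=1/σ₀² and τ_data=n/σ².
Here τ₀ = 1/60.4 = 0.016556 and τ_data = 13/71.3 = 0.182328, so τ_n = 0.198884.
Rearranging for μ₀: μ₀ = (μ_n·τ_n − τ_data·x̄)/τ₀ = (-8.0517·0.198884 − 0.182328·-9.7) / 0.016556 = 0.167227/0.016556 ≈ 10.1.

μ₀ = 10.1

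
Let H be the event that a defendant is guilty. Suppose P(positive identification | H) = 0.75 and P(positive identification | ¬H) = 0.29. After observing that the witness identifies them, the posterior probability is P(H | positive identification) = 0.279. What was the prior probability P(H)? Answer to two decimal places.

In odds form, posterior odds = prior odds × likelihood ratio, so prior odds = posterior odds ÷ LR.
Posterior odds = 0.279/(1−0.279) = 0.3870. LR = 0.75/0.29 = 2.5862.
Prior odds = 0.3870/2.5862 = 0.1496, so P(H) = 0.1496/(1+0.1496) ≈ 0.13.

P(H) = 0.13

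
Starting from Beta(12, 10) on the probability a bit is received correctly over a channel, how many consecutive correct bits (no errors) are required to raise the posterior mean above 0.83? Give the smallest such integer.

k = 37

After k correct bits and 0 errors the posterior is Beta(12+k, 10), with mean (12+k)/(12+10+k).
Set (12+k)/(22+k) > 0.83 and solve: k > (0.83·22 − 12)/(1 − 0.83) = 36.824.
The smallest integer exceeding 36.824 is 37.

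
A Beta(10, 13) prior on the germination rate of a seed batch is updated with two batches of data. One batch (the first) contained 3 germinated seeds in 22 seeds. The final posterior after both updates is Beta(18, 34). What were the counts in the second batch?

5 germinated seeds and 2 non-germinating seeds

Because Beta–binomial updating is additive in the counts, the combined data contributed (α_post−α_prior, β_post−β_prior) successes and failures.
Total across both batches: 18−10=8 germinated seeds, 34−13=21 non-germinating seeds.
Subtract the first batch: 8−3=5 germinated seeds and 21−19=2 non-germinating seeds.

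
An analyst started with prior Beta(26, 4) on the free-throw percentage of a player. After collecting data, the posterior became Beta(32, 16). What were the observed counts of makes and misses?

6 makes and 12 misses

A Beta(a, b) prior with s successes and f failures in binomial data gives a Beta(a+s, b+f) posterior.
So s = 32 − 26 = 6 and f = 16 − 4 = 12.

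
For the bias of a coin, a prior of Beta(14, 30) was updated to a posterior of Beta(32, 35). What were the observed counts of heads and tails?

A Beta(a, b) prior with s successes and f failures in binomial data gives a Beta(a+s, b+f) posterior.
So s = 32 − 14 = 18 and f = 35 − 30 = 5.

18 heads and 5 tails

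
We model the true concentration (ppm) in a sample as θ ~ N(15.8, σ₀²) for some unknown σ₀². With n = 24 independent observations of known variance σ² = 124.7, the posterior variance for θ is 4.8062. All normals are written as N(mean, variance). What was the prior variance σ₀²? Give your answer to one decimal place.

σ₀² = 64.1

Posterior precision equals prior precision plus data precision: 1/σ_n² = 1/σ₀² + n/σ².
So 1/σ₀² = 1/4.8062 − 24/124.7 = 0.208065 − 0.192462 = 0.015603.
Hence σ₀² = 1/0.015603 ≈ 64.1.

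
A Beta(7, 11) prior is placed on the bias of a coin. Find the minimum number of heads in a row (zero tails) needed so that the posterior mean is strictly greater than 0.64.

k = 13

After k heads and 0 tails the posterior is Beta(7+k, 11), with mean (7+k)/(7+11+k).
Set (7+k)/(18+k) > 0.64 and solve: k > (0.64·18 − 7)/(1 − 0.64) = 12.556.
The smallest integer exceeding 12.556 is 13, and checking k=13: (20)/(31) = 0.6452 > 0.64.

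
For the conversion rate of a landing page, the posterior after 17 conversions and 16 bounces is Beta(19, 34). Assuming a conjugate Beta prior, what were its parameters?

Beta(2, 18)

Beta is conjugate to the binomial likelihood: posterior = Beta(α+s, β+f).
So α = 19 − 17 = 2 and β = 34 − 16 = 18.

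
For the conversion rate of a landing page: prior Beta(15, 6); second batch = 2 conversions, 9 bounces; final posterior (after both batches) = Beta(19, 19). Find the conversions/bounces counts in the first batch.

Sequential conjugate updates are equivalent to a single update on the pooled data, so total successes = posterior α − prior α and total failures = posterior β − prior β.
Total across both batches: 19−15=4 conversions, 19−6=13 bounces.
Subtract the second batch: 4−2=2 conversions and 13−9=4 bounces.

2 conversions and 4 bounces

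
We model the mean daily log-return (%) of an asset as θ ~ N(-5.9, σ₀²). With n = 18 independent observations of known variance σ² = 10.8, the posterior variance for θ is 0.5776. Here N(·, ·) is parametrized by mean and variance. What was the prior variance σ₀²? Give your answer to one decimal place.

Posterior precision equals prior precision plus data precision: 1/σ_n² = 1/σ₀² + n/σ².
So 1/σ₀² = 1/0.5776 − 18/10.8 = 1.731302 − 1.666667 = 0.064635.
Hence σ₀² = 1/0.064635 ≈ 15.5.

σ₀² = 15.5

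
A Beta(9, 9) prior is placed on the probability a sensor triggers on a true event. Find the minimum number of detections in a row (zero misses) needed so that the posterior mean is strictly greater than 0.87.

After k detections and 0 misses the posterior is Beta(9+k, 9), with mean (9+k)/(9+9+k).
Set (9+k)/(18+k) > 0.87 and solve: k > (0.87·18 − 9)/(1 − 0.87) = 51.231.
The smallest integer exceeding 51.231 is 52, and checking k=52: (61)/(70) = 0.8714 > 0.87.

k = 52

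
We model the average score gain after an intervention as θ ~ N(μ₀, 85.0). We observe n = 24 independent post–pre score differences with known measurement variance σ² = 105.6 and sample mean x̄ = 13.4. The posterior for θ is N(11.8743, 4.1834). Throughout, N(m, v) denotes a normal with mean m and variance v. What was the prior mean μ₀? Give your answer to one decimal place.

μ₀ = -17.6

With known observation variance, the Normal–Normal posterior has precision τ_n = τ₀ + n/σ² and mean μ_n = (τ₀μ₀ + (n/σ²)x̄)/τ_n.
Here τ₀ = 1/85.0 = 0.011765 and τ_data = 24/105.6 = 0.227273, so τ_n = 0.239038.
Rearranging for μ₀: μ₀ = (μ_n·τ_n − τ_data·x̄)/τ₀ = (11.8743·0.239038 − 0.227273·13.4) / 0.011765 = -0.207049/0.011765 ≈ -17.6.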